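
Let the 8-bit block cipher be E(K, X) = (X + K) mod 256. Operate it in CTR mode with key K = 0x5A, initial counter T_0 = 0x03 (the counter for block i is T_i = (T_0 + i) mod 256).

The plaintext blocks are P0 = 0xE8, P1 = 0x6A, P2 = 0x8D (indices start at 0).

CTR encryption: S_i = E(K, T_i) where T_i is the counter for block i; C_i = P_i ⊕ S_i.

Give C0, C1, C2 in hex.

C0 = 0xB5, C1 = 0x34, C2 = 0xD2

C0: T = 0x03, S = E(K, T) = 0x5D; 0xE8 ⊕ 0x5D = 0xB5.
C1: T = 0x04, S = E(K, T) = 0x5E; 0x6A ⊕ 0x5E = 0x34.
C2: T = 0x05, S = E(K, T) = 0x5F; 0x8D ⊕ 0x5F = 0xD2.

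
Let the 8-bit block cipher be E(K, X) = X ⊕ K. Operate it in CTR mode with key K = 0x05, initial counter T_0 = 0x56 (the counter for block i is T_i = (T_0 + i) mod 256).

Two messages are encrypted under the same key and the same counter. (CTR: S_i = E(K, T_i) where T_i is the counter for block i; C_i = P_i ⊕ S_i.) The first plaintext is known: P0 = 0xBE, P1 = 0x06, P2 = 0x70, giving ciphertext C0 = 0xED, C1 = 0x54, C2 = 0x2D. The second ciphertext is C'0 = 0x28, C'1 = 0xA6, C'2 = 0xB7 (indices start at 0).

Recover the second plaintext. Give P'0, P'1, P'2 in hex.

P'0 = 0x7B, P'1 = 0xF4, P'2 = 0xEA

In CTR with a reused counter, both messages share the same keystream S_i, so C_i ⊕ C'_i = P_i ⊕ P'_i and thus P'_i = P_i ⊕ C_i ⊕ C'_i.
P'0: 0xBE ⊕ 0xED ⊕ 0x28 = 0x7B.
P'1: 0x06 ⊕ 0x54 ⊕ 0xA6 = 0xF4.
P'2: 0x70 ⊕ 0x2D ⊕ 0xB7 = 0xEA.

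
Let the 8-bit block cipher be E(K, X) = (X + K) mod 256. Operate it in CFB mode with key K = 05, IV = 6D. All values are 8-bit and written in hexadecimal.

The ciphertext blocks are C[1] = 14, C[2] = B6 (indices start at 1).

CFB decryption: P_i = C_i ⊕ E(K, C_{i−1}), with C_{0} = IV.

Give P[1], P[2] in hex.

P[1]: E(K, 6D) = 72; 14 ⊕ 72 = 66.
P[2]: E(K, 14) = 19; B6 ⊕ 19 = AF.

P[1] = 66, P[2] = AF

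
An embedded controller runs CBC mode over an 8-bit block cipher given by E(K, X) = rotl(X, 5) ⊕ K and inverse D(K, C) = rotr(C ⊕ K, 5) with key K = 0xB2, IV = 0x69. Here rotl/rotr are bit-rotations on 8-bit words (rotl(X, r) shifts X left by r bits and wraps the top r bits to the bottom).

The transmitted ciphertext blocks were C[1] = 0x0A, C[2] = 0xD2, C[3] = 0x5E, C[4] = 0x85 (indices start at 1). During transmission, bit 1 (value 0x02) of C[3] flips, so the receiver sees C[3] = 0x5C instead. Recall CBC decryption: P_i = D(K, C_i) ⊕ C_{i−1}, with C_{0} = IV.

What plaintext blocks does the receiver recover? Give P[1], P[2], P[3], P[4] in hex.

P[1] = 0xAC, P[2] = 0x09, P[3] = 0xA5, P[4] = 0xE5

Only C[3] changed, to 0x5C. In CBC, a change in C_i garbles P_i and flips the same bit in P_{i+1}. Decrypting the received ciphertext:
P[1]: D(K, 0x0A) = 0xC5; 0xC5 ⊕ 0x69 = 0xAC.
P[2]: D(K, 0xD2) = 0x03; 0x03 ⊕ 0x0A = 0x09.
P[3]: D(K, 0x5C) = 0x77; 0x77 ⊕ 0xD2 = 0xA5.
P[4]: D(K, 0x85) = 0xB9; 0xB9 ⊕ 0x5C = 0xE5.
Blocks that differ from the original plaintext: P[3], P[4].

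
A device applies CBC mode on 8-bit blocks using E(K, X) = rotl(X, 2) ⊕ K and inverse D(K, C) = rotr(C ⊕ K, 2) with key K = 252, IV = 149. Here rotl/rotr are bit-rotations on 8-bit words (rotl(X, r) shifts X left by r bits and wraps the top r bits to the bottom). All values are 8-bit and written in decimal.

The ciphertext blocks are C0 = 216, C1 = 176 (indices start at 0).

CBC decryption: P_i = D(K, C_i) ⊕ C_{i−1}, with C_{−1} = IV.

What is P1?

P1: D(K, 176) = 19; 19 ⊕ 216 = 203.

P1 = 203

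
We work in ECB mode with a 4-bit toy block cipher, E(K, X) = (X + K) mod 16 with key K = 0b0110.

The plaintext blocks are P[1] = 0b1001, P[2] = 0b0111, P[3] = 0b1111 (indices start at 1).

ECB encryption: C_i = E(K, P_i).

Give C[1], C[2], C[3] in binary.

C[1] = 0b1111, C[2] = 0b1101, C[3] = 0b0101

C[1]: E(K, 0b1001) = 0b1111.
C[2]: E(K, 0b0111) = 0b1101.
C[3]: E(K, 0b1111) = 0b0101.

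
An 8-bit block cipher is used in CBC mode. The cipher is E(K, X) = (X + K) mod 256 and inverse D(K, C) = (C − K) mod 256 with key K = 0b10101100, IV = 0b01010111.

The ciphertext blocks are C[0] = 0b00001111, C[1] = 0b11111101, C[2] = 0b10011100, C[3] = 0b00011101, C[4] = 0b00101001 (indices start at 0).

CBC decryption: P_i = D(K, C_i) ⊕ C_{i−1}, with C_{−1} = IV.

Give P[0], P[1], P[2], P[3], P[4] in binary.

P[0]: D(K, 0b00001111) = 0b01100011; 0b01100011 ⊕ 0b01010111 = 0b00110100.
P[1]: D(K, 0b11111101) = 0b01010001; 0b01010001 ⊕ 0b00001111 = 0b01011110.
P[2]: D(K, 0b10011100) = 0b11110000; 0b11110000 ⊕ 0b11111101 = 0b00001101.
P[3]: D(K, 0b00011101) = 0b01110001; 0b01110001 ⊕ 0b10011100 = 0b11101101.
P[4]: D(K, 0b00101001) = 0b01111101; 0b01111101 ⊕ 0b00011101 = 0b01100000.

P[0] = 0b00110100, P[1] = 0b01011110, P[2] = 0b00001101, P[3] = 0b11101101, P[4] = 0b01100000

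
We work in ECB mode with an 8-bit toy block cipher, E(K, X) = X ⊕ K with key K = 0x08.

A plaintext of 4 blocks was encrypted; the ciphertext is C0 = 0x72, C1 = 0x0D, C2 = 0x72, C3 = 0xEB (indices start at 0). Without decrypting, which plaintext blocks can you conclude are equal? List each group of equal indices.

ECB encrypts each block independently with the same key, so equal ciphertext blocks imply equal plaintext blocks.
C0 = C2 = 0x72, so P0 = P2.

P0 = P2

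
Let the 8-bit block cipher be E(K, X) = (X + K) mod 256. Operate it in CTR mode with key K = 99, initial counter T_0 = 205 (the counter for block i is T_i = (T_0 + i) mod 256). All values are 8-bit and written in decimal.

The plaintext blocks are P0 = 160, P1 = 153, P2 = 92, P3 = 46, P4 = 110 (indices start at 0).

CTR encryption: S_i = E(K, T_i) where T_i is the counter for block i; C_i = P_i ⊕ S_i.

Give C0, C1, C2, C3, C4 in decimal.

C0 = 144, C1 = 168, C2 = 110, C3 = 29, C4 = 90

C0: T = 205, S = E(K, T) = 48; 160 ⊕ 48 = 144.
C1: T = 206, S = E(K, T) = 49; 153 ⊕ 49 = 168.
C2: T = 207, S = E(K, T) = 50; 92 ⊕ 50 = 110.
C3: T = 208, S = E(K, T) = 51; 46 ⊕ 51 = 29.
C4: T = 209, S = E(K, T) = 52; 110 ⊕ 52 = 90.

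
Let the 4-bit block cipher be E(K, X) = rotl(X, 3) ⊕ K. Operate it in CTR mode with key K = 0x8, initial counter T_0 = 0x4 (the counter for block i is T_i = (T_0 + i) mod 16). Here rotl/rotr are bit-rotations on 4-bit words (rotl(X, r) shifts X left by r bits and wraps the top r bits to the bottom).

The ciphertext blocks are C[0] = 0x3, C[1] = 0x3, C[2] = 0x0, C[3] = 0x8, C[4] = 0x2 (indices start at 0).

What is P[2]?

CTR decryption: S_i = E(K, T_i) where T_i is the counter for block i; P_i = C_i ⊕ S_i.
P[2]: T = 0x6, S = E(K, T) = 0xB; 0x0 ⊕ 0xB = 0xB.

P[2] = 0xB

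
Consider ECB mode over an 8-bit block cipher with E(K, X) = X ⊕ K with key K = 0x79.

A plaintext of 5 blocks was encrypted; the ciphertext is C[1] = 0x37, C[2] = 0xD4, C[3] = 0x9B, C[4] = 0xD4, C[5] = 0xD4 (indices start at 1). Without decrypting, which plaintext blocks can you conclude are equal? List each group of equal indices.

ECB encrypts each block independently with the same key, so equal ciphertext blocks imply equal plaintext blocks.
C[2] = C[4] = C[5] = 0xD4, so P[2] = P[4] = P[5].

P[2] = P[4] = P[5]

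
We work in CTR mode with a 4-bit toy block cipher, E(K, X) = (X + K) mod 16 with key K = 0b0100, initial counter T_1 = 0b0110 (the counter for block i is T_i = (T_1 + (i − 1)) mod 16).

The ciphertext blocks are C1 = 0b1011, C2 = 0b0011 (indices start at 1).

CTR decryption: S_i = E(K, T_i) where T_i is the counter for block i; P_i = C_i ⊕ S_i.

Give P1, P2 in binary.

P1: T = 0b0110, S = E(K, T) = 0b1010; 0b1011 ⊕ 0b1010 = 0b0001.
P2: T = 0b0111, S = E(K, T) = 0b1011; 0b0011 ⊕ 0b1011 = 0b1000.

P1 = 0b0001, P2 = 0b1000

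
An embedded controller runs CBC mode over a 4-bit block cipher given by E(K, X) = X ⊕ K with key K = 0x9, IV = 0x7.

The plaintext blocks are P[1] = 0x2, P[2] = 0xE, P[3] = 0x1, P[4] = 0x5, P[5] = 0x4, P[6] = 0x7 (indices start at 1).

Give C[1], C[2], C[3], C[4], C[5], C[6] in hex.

CBC encryption: C_i = E(K, P_i ⊕ C_{i−1}), with C_{0} = IV.
C[1]: P[1] ⊕ 0x7 = 0x5; E(K, 0x5) = 0xC.
C[2]: P[2] ⊕ 0xC = 0x2; E(K, 0x2) = 0xB.
C[3]: P[3] ⊕ 0xB = 0xA; E(K, 0xA) = 0x3.
C[4]: P[4] ⊕ 0x3 = 0x6; E(K, 0x6) = 0xF.
C[5]: P[5] ⊕ 0xF = 0xB; E(K, 0xB) = 0x2.
C[6]: P[6] ⊕ 0x2 = 0x5; E(K, 0x5) = 0xC.

C[1] = 0xC, C[2] = 0xB, C[3] = 0x3, C[4] = 0xF, C[5] = 0x2, C[6] = 0xC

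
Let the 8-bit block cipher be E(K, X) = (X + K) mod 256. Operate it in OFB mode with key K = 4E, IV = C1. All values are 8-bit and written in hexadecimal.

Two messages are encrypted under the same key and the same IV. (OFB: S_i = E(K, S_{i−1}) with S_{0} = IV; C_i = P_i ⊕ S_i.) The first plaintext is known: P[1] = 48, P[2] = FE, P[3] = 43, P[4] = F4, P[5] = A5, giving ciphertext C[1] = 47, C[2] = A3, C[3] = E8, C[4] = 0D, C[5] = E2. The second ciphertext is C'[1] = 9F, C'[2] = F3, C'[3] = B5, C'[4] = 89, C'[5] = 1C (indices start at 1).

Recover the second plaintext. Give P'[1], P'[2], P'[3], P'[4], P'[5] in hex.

In OFB with a reused IV, both messages share the same keystream S_i, so C_i ⊕ C'_i = P_i ⊕ P'_i and thus P'_i = P_i ⊕ C_i ⊕ C'_i.
P'[1]: 48 ⊕ 47 ⊕ 9F = 90.
P'[2]: FE ⊕ A3 ⊕ F3 = AE.
P'[3]: 43 ⊕ E8 ⊕ B5 = 1E.
P'[4]: F4 ⊕ 0D ⊕ 89 = 70.
P'[5]: A5 ⊕ E2 ⊕ 1C = 5B.

P'[1] = 90, P'[2] = AE, P'[3] = 1E, P'[4] = 70, P'[5] = 5B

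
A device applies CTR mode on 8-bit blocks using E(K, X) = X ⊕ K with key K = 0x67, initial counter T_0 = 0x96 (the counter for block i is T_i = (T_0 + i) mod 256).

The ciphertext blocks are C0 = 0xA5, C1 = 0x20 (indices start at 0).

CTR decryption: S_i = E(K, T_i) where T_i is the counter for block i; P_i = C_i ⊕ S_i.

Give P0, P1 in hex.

P0: T = 0x96, S = E(K, T) = 0xF1; 0xA5 ⊕ 0xF1 = 0x54.
P1: T = 0x97, S = E(K, T) = 0xF0; 0x20 ⊕ 0xF0 = 0xD0.

P0 = 0x54, P1 = 0xD0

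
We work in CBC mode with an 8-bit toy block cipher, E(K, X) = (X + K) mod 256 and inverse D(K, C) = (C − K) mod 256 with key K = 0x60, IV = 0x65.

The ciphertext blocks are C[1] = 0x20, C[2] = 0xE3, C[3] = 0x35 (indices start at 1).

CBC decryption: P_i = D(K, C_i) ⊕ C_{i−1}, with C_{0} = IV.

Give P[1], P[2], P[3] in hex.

P[1] = 0xA5, P[2] = 0xA3, P[3] = 0x36

P[1]: D(K, 0x20) = 0xC0; 0xC0 ⊕ 0x65 = 0xA5.
P[2]: D(K, 0xE3) = 0x83; 0x83 ⊕ 0x20 = 0xA3.
P[3]: D(K, 0x35) = 0xD5; 0xD5 ⊕ 0xE3 = 0x36.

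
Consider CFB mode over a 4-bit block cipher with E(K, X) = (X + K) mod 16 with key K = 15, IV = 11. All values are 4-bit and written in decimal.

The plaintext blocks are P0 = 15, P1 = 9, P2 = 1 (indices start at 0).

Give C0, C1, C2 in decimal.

C0 = 5, C1 = 13, C2 = 13

CFB encryption: C_i = P_i ⊕ E(K, C_{i−1}), with C_{−1} = IV.
C0: E(K, 11) = 10; 15 ⊕ 10 = 5.
C1: E(K, 5) = 4; 9 ⊕ 4 = 13.
C2: E(K, 13) = 12; 1 ⊕ 12 = 13.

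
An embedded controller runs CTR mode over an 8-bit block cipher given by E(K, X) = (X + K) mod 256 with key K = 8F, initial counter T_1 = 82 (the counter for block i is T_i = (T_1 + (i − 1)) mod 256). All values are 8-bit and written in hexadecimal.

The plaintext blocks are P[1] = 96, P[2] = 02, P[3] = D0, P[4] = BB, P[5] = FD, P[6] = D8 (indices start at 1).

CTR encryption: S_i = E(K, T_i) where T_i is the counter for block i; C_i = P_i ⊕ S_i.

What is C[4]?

C[1]: T = 82, S = E(K, T) = 11; 96 ⊕ 11 = 87.
C[2]: T = 83, S = E(K, T) = 12; 02 ⊕ 12 = 10.
C[3]: T = 84, S = E(K, T) = 13; D0 ⊕ 13 = C3.
C[4]: T = 85, S = E(K, T) = 14; BB ⊕ 14 = AF.

C[4] = AF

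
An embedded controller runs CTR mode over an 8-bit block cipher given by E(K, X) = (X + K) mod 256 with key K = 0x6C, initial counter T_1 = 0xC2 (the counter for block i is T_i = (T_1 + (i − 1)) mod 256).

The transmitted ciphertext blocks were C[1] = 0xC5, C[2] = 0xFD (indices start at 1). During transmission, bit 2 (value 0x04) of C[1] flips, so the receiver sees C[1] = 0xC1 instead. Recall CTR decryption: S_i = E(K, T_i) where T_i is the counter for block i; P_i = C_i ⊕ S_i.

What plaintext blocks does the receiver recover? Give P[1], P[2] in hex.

P[1] = 0xEF, P[2] = 0xD2

Only C[1] changed, to 0xC1. In CTR, a change in C_i flips the same bit in P_i only; the keystream is unaffected. Decrypting the received ciphertext:
P[1]: T = 0xC2, S = E(K, T) = 0x2E; 0xC1 ⊕ 0x2E = 0xEF.
P[2]: T = 0xC3, S = E(K, T) = 0x2F; 0xFD ⊕ 0x2F = 0xD2.
Blocks that differ from the original plaintext: P[1].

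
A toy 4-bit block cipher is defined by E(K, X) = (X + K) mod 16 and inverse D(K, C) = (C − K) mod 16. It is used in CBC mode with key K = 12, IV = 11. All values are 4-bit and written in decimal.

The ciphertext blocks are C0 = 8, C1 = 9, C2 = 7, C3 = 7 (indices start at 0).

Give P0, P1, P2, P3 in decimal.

P0 = 7, P1 = 5, P2 = 2, P3 = 12

CBC decryption: P_i = D(K, C_i) ⊕ C_{i−1}, with C_{−1} = IV.
P0: D(K, 8) = 12; 12 ⊕ 11 = 7.
P1: D(K, 9) = 13; 13 ⊕ 8 = 5.
P2: D(K, 7) = 11; 11 ⊕ 9 = 2.
P3: D(K, 7) = 11; 11 ⊕ 7 = 12.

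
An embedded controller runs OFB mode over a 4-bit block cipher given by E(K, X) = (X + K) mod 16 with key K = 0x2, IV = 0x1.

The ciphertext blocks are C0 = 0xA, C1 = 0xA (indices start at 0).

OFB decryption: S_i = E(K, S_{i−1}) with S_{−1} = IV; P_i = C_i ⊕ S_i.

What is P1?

P0: S = E(K, 0x1) = 0x3; 0xA ⊕ 0x3 = 0x9.
P1: S = E(K, 0x3) = 0x5; 0xA ⊕ 0x5 = 0xF.

P1 = 0xF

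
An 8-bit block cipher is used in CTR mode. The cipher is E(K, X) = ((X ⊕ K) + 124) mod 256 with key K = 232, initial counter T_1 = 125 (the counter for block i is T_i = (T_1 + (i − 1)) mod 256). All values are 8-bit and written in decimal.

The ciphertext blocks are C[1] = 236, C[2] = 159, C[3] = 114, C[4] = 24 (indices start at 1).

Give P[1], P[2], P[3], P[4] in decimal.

CTR decryption: S_i = E(K, T_i) where T_i is the counter for block i; P_i = C_i ⊕ S_i.
P[1]: T = 125, S = E(K, T) = 17; 236 ⊕ 17 = 253.
P[2]: T = 126, S = E(K, T) = 18; 159 ⊕ 18 = 141.
P[3]: T = 127, S = E(K, T) = 19; 114 ⊕ 19 = 97.
P[4]: T = 128, S = E(K, T) = 228; 24 ⊕ 228 = 252.

P[1] = 253, P[2] = 141, P[3] = 97, P[4] = 252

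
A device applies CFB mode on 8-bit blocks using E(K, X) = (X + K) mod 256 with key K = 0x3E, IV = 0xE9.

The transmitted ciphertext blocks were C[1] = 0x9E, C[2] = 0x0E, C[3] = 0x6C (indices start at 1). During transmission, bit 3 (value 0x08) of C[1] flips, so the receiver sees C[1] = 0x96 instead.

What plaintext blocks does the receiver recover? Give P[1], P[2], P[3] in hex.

CFB decryption: P_i = C_i ⊕ E(K, C_{i−1}), with C_{0} = IV.
Only C[1] changed, to 0x96. In CFB, a change in C_i flips the same bit in P_i and garbles P_{i+1}. Decrypting the received ciphertext:
P[1]: E(K, 0xE9) = 0x27; 0x96 ⊕ 0x27 = 0xB1.
P[2]: E(K, 0x96) = 0xD4; 0x0E ⊕ 0xD4 = 0xDA.
P[3]: E(K, 0x0E) = 0x4C; 0x6C ⊕ 0x4C = 0x20.
Blocks that differ from the original plaintext: P[1], P[2].

P[1] = 0xB1, P[2] = 0xDA, P[3] = 0x20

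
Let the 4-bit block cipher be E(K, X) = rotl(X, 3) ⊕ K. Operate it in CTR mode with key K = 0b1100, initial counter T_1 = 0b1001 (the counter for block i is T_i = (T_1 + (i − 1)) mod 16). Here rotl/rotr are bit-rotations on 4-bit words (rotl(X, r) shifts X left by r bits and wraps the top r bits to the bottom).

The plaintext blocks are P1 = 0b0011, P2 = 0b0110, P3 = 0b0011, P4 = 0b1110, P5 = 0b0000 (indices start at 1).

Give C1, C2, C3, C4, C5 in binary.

CTR encryption: S_i = E(K, T_i) where T_i is the counter for block i; C_i = P_i ⊕ S_i.
C1: T = 0b1001, S = E(K, T) = 0b0000; 0b0011 ⊕ 0b0000 = 0b0011.
C2: T = 0b1010, S = E(K, T) = 0b1001; 0b0110 ⊕ 0b1001 = 0b1111.
C3: T = 0b1011, S = E(K, T) = 0b0001; 0b0011 ⊕ 0b0001 = 0b0010.
C4: T = 0b1100, S = E(K, T) = 0b1010; 0b1110 ⊕ 0b1010 = 0b0100.
C5: T = 0b1101, S = E(K, T) = 0b0010; 0b0000 ⊕ 0b0010 = 0b0010.

C1 = 0b0011, C2 = 0b1111, C3 = 0b0010, C4 = 0b0100, C5 = 0b0010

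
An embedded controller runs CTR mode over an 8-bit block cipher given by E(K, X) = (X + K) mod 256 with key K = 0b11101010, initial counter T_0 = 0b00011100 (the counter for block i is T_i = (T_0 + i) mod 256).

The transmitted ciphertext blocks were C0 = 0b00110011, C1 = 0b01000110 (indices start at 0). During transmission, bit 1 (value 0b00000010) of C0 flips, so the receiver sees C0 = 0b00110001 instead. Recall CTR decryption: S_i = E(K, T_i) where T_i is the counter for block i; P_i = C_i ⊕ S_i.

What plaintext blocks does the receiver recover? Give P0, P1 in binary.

Only C0 changed, to 0b00110001. In CTR, a change in C_i flips the same bit in P_i only; the keystream is unaffected. Decrypting the received ciphertext:
P0: T = 0b00011100, S = E(K, T) = 0b00000110; 0b00110001 ⊕ 0b00000110 = 0b00110111.
P1: T = 0b00011101, S = E(K, T) = 0b00000111; 0b01000110 ⊕ 0b00000111 = 0b01000001.
Blocks that differ from the original plaintext: P0.

P0 = 0b00110111, P1 = 0b01000001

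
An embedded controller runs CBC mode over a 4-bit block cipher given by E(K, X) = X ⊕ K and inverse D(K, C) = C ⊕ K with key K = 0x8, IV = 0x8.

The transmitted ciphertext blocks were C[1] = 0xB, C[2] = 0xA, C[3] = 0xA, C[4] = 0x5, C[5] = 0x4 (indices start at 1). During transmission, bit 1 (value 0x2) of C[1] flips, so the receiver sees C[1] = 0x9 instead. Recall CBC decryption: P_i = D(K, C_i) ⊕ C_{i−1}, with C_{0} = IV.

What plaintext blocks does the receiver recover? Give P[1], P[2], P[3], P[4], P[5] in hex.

P[1] = 0x9, P[2] = 0xB, P[3] = 0x8, P[4] = 0x7, P[5] = 0x9

Only C[1] changed, to 0x9. In CBC, a change in C_i garbles P_i and flips the same bit in P_{i+1}. Decrypting the received ciphertext:
P[1]: D(K, 0x9) = 0x1; 0x1 ⊕ 0x8 = 0x9.
P[2]: D(K, 0xA) = 0x2; 0x2 ⊕ 0x9 = 0xB.
P[3]: D(K, 0xA) = 0x2; 0x2 ⊕ 0xA = 0x8.
P[4]: D(K, 0x5) = 0xD; 0xD ⊕ 0xA = 0x7.
P[5]: D(K, 0x4) = 0xC; 0xC ⊕ 0x5 = 0x9.
Blocks that differ from the original plaintext: P[1], P[2].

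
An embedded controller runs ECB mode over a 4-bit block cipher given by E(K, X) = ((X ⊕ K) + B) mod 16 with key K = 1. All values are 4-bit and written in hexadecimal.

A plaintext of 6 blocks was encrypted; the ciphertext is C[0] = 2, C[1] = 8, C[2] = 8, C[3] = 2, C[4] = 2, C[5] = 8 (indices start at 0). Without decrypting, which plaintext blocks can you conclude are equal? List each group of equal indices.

ECB encrypts each block independently with the same key, so equal ciphertext blocks imply equal plaintext blocks.
C[0] = C[3] = C[4] = 2, so P[0] = P[3] = P[4].
C[1] = C[2] = C[5] = 8, so P[1] = P[2] = P[5].

P[0] = P[3] = P[4]; P[1] = P[2] = P[5]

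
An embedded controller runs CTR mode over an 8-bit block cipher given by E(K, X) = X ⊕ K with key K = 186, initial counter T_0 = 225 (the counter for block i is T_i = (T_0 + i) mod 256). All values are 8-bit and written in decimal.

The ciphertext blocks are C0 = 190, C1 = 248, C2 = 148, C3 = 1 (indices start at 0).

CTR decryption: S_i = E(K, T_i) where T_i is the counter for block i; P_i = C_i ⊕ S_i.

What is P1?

P1: T = 226, S = E(K, T) = 88; 248 ⊕ 88 = 160.

P1 = 160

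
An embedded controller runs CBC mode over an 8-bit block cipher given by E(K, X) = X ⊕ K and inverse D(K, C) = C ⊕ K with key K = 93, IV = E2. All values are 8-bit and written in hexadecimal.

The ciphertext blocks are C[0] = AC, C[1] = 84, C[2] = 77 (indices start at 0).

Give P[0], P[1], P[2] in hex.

P[0] = DD, P[1] = BB, P[2] = 60

CBC decryption: P_i = D(K, C_i) ⊕ C_{i−1}, with C_{−1} = IV.
P[0]: D(K, AC) = 3F; 3F ⊕ E2 = DD.
P[1]: D(K, 84) = 17; 17 ⊕ AC = BB.
P[2]: D(K, 77) = E4; E4 ⊕ 84 = 60.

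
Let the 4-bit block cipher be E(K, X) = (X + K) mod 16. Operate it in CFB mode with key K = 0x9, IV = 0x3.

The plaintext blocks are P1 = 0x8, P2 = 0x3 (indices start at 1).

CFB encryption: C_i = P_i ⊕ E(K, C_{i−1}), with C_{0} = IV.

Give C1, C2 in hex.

C1 = 0x4, C2 = 0xE

C1: E(K, 0x3) = 0xC; 0x8 ⊕ 0xC = 0x4.
C2: E(K, 0x4) = 0xD; 0x3 ⊕ 0xD = 0xE.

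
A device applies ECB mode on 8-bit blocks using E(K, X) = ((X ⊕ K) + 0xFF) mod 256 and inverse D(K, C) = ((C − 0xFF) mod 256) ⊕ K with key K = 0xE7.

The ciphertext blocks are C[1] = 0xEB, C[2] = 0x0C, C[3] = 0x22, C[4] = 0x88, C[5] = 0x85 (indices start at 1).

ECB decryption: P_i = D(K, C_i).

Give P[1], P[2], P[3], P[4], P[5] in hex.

P[1] = 0x0B, P[2] = 0xEA, P[3] = 0xC4, P[4] = 0x6E, P[5] = 0x61

P[1]: D(K, 0xEB) = 0x0B.
P[2]: D(K, 0x0C) = 0xEA.
P[3]: D(K, 0x22) = 0xC4.
P[4]: D(K, 0x88) = 0x6E.
P[5]: D(K, 0x85) = 0x61.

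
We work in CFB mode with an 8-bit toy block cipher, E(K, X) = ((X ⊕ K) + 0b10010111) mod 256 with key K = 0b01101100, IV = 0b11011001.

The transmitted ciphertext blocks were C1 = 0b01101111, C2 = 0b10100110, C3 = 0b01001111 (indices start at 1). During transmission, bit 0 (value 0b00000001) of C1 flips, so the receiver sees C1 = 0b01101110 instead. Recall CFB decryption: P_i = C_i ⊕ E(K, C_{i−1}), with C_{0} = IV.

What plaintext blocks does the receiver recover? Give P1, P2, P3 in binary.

P1 = 0b00100010, P2 = 0b00111111, P3 = 0b00101110

Only C1 changed, to 0b01101110. In CFB, a change in C_i flips the same bit in P_i and garbles P_{i+1}. Decrypting the received ciphertext:
P1: E(K, 0b11011001) = 0b01001100; 0b01101110 ⊕ 0b01001100 = 0b00100010.
P2: E(K, 0b01101110) = 0b10011001; 0b10100110 ⊕ 0b10011001 = 0b00111111.
P3: E(K, 0b10100110) = 0b01100001; 0b01001111 ⊕ 0b01100001 = 0b00101110.
Blocks that differ from the original plaintext: P1, P2.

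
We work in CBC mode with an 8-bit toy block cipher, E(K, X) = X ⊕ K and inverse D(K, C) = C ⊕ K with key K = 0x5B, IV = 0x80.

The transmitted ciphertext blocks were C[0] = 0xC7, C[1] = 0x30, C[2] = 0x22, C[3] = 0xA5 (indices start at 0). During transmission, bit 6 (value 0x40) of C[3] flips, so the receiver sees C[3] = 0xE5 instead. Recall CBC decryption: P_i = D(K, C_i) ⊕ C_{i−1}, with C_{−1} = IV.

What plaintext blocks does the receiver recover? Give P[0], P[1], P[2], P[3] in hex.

Only C[3] changed, to 0xE5. In CBC, a change in C_i garbles P_i and flips the same bit in P_{i+1}. Decrypting the received ciphertext:
P[0]: D(K, 0xC7) = 0x9C; 0x9C ⊕ 0x80 = 0x1C.
P[1]: D(K, 0x30) = 0x6B; 0x6B ⊕ 0xC7 = 0xAC.
P[2]: D(K, 0x22) = 0x79; 0x79 ⊕ 0x30 = 0x49.
P[3]: D(K, 0xE5) = 0xBE; 0xBE ⊕ 0x22 = 0x9C.
Blocks that differ from the original plaintext: P[3].

P[0] = 0x1C, P[1] = 0xAC, P[2] = 0x49, P[3] = 0x9C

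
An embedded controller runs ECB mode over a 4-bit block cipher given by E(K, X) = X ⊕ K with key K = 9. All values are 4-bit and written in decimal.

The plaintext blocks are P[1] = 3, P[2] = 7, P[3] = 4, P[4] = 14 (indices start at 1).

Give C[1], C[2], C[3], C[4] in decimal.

ECB encryption: C_i = E(K, P_i).
C[1]: E(K, 3) = 10.
C[2]: E(K, 7) = 14.
C[3]: E(K, 4) = 13.
C[4]: E(K, 14) = 7.

C[1] = 10, C[2] = 14, C[3] = 13, C[4] = 7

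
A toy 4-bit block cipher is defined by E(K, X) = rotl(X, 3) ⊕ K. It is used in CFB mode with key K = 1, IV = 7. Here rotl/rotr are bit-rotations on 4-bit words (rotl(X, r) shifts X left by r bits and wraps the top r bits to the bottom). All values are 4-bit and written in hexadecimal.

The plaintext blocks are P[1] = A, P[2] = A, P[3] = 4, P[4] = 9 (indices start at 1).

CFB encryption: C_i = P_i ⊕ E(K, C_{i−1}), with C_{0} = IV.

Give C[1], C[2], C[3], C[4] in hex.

C[1] = 0, C[2] = B, C[3] = 8, C[4] = C

C[1]: E(K, 7) = A; A ⊕ A = 0.
C[2]: E(K, 0) = 1; A ⊕ 1 = B.
C[3]: E(K, B) = C; 4 ⊕ C = 8.
C[4]: E(K, 8) = 5; 9 ⊕ 5 = C.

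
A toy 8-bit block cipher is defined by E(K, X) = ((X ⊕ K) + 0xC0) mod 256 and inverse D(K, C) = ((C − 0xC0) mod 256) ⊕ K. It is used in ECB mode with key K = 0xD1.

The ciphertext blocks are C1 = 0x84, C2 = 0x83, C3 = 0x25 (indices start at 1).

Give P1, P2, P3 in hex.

ECB decryption: P_i = D(K, C_i).
P1: D(K, 0x84) = 0x15.
P2: D(K, 0x83) = 0x12.
P3: D(K, 0x25) = 0xB4.

P1 = 0x15, P2 = 0x12, P3 = 0xB4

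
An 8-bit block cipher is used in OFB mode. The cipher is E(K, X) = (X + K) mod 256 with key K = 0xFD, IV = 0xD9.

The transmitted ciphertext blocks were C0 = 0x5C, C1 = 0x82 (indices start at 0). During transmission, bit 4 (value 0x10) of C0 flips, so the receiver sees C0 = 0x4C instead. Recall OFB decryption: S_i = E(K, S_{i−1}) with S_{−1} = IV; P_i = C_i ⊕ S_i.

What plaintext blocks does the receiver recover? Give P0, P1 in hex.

Only C0 changed, to 0x4C. In OFB, a change in C_i flips the same bit in P_i only; the keystream is unaffected. Decrypting the received ciphertext:
P0: S = E(K, 0xD9) = 0xD6; 0x4C ⊕ 0xD6 = 0x9A.
P1: S = E(K, 0xD6) = 0xD3; 0x82 ⊕ 0xD3 = 0x51.
Blocks that differ from the original plaintext: P0.

P0 = 0x9A, P1 = 0x51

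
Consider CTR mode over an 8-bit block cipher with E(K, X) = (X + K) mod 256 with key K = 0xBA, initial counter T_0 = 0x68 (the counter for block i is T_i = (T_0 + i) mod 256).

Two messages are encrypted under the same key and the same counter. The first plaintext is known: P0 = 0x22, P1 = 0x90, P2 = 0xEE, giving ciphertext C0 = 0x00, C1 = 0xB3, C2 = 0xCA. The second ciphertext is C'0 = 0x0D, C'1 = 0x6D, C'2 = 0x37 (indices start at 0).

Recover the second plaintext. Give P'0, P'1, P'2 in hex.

In CTR with a reused counter, both messages share the same keystream S_i, so C_i ⊕ C'_i = P_i ⊕ P'_i and thus P'_i = P_i ⊕ C_i ⊕ C'_i.
P'0: 0x22 ⊕ 0x00 ⊕ 0x0D = 0x2F.
P'1: 0x90 ⊕ 0xB3 ⊕ 0x6D = 0x4E.
P'2: 0xEE ⊕ 0xCA ⊕ 0x37 = 0x13.

P'0 = 0x2F, P'1 = 0x4E, P'2 = 0x13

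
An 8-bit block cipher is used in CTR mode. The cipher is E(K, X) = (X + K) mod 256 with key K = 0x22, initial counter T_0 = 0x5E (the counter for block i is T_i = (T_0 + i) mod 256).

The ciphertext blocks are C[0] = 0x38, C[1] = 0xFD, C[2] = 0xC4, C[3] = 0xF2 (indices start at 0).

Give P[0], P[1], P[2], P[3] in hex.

P[0] = 0xB8, P[1] = 0x7C, P[2] = 0x46, P[3] = 0x71

CTR decryption: S_i = E(K, T_i) where T_i is the counter for block i; P_i = C_i ⊕ S_i.
P[0]: T = 0x5E, S = E(K, T) = 0x80; 0x38 ⊕ 0x80 = 0xB8.
P[1]: T = 0x5F, S = E(K, T) = 0x81; 0xFD ⊕ 0x81 = 0x7C.
P[2]: T = 0x60, S = E(K, T) = 0x82; 0xC4 ⊕ 0x82 = 0x46.
P[3]: T = 0x61, S = E(K, T) = 0x83; 0xF2 ⊕ 0x83 = 0x71.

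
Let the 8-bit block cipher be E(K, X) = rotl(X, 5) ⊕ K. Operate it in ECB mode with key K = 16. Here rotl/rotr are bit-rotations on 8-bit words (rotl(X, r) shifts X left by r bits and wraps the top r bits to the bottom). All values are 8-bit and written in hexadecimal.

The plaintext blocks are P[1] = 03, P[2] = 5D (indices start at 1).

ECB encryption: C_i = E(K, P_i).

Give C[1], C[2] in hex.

C[1]: E(K, 03) = 76.
C[2]: E(K, 5D) = BD.

C[1] = 76, C[2] = BD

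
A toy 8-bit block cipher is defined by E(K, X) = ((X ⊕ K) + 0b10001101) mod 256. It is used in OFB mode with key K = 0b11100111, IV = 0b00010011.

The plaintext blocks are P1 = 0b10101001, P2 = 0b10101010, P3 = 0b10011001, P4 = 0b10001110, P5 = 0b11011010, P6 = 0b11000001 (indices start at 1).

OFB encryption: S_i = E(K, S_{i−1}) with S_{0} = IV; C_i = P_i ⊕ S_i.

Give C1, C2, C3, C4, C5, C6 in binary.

C1: S = E(K, 0b00010011) = 0b10000001; 0b10101001 ⊕ 0b10000001 = 0b00101000.
C2: S = E(K, 0b10000001) = 0b11110011; 0b10101010 ⊕ 0b11110011 = 0b01011001.
C3: S = E(K, 0b11110011) = 0b10100001; 0b10011001 ⊕ 0b10100001 = 0b00111000.
C4: S = E(K, 0b10100001) = 0b11010011; 0b10001110 ⊕ 0b11010011 = 0b01011101.
C5: S = E(K, 0b11010011) = 0b11000001; 0b11011010 ⊕ 0b11000001 = 0b00011011.
C6: S = E(K, 0b11000001) = 0b10110011; 0b11000001 ⊕ 0b10110011 = 0b01110010.

C1 = 0b00101000, C2 = 0b01011001, C3 = 0b00111000, C4 = 0b01011101, C5 = 0b00011011, C6 = 0b01110010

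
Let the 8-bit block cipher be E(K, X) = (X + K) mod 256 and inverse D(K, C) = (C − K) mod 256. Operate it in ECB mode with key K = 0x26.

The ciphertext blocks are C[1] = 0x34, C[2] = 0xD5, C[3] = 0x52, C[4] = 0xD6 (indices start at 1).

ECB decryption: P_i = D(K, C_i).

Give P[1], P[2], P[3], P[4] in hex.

P[1]: D(K, 0x34) = 0x0E.
P[2]: D(K, 0xD5) = 0xAF.
P[3]: D(K, 0x52) = 0x2C.
P[4]: D(K, 0xD6) = 0xB0.

P[1] = 0x0E, P[2] = 0xAF, P[3] = 0x2C, P[4] = 0xB0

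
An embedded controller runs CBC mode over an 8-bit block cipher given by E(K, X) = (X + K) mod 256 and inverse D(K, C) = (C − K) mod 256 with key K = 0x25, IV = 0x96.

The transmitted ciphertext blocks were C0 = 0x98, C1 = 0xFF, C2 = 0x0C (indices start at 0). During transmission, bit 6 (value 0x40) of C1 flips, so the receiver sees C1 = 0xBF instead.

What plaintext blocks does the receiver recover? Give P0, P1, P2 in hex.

P0 = 0xE5, P1 = 0x02, P2 = 0x58

CBC decryption: P_i = D(K, C_i) ⊕ C_{i−1}, with C_{−1} = IV.
Only C1 changed, to 0xBF. In CBC, a change in C_i garbles P_i and flips the same bit in P_{i+1}. Decrypting the received ciphertext:
P0: D(K, 0x98) = 0x73; 0x73 ⊕ 0x96 = 0xE5.
P1: D(K, 0xBF) = 0x9A; 0x9A ⊕ 0x98 = 0x02.
P2: D(K, 0x0C) = 0xE7; 0xE7 ⊕ 0xBF = 0x58.
Blocks that differ from the original plaintext: P1, P2.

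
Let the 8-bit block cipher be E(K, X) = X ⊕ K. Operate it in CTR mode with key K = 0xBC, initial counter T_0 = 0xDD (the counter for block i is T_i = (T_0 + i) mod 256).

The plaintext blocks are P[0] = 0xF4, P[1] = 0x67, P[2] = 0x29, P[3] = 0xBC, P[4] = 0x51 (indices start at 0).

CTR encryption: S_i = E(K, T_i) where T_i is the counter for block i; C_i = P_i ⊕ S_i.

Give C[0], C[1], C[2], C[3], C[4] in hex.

C[0] = 0x95, C[1] = 0x05, C[2] = 0x4A, C[3] = 0xE0, C[4] = 0x0C

C[0]: T = 0xDD, S = E(K, T) = 0x61; 0xF4 ⊕ 0x61 = 0x95.
C[1]: T = 0xDE, S = E(K, T) = 0x62; 0x67 ⊕ 0x62 = 0x05.
C[2]: T = 0xDF, S = E(K, T) = 0x63; 0x29 ⊕ 0x63 = 0x4A.
C[3]: T = 0xE0, S = E(K, T) = 0x5C; 0xBC ⊕ 0x5C = 0xE0.
C[4]: T = 0xE1, S = E(K, T) = 0x5D; 0x51 ⊕ 0x5D = 0x0C.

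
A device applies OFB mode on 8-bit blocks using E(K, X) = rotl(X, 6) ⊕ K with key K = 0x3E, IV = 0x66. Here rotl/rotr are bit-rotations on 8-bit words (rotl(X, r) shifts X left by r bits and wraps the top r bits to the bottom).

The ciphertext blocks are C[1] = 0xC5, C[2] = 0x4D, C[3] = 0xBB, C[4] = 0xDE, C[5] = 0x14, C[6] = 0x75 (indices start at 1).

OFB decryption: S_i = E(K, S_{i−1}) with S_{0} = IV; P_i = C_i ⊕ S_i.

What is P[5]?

P[1]: S = E(K, 0x66) = 0xA7; 0xC5 ⊕ 0xA7 = 0x62.
P[2]: S = E(K, 0xA7) = 0xD7; 0x4D ⊕ 0xD7 = 0x9A.
P[3]: S = E(K, 0xD7) = 0xCB; 0xBB ⊕ 0xCB = 0x70.
P[4]: S = E(K, 0xCB) = 0xCC; 0xDE ⊕ 0xCC = 0x12.
P[5]: S = E(K, 0xCC) = 0x0D; 0x14 ⊕ 0x0D = 0x19.

P[5] = 0x19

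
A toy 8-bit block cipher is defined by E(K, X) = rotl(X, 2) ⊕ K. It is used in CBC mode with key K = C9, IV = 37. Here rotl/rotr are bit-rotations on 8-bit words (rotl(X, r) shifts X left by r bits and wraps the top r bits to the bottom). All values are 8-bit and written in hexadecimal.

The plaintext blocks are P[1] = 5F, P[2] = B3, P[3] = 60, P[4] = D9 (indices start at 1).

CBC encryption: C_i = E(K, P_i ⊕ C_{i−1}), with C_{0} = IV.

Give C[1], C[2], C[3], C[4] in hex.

C[1]: P[1] ⊕ 37 = 68; E(K, 68) = 68.
C[2]: P[2] ⊕ 68 = DB; E(K, DB) = A6.
C[3]: P[3] ⊕ A6 = C6; E(K, C6) = D2.
C[4]: P[4] ⊕ D2 = 0B; E(K, 0B) = E5.

C[1] = 68, C[2] = A6, C[3] = D2, C[4] = E5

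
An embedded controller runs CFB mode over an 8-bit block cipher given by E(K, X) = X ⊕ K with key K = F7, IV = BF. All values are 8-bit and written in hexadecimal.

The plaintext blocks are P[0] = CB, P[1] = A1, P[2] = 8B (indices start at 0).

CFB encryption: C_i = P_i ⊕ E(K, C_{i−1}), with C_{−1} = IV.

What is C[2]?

C[0]: E(K, BF) = 48; CB ⊕ 48 = 83.
C[1]: E(K, 83) = 74; A1 ⊕ 74 = D5.
C[2]: E(K, D5) = 22; 8B ⊕ 22 = A9.

C[2] = A9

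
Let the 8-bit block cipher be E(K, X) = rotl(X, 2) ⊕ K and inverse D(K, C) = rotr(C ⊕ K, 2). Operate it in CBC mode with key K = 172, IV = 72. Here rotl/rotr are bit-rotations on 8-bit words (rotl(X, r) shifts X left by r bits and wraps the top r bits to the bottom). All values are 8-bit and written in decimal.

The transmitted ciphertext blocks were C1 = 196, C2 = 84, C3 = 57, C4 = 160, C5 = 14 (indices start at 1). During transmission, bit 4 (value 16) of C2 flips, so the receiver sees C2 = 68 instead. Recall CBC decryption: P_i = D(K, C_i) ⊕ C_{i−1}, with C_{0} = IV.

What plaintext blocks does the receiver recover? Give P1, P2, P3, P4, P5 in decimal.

P1 = 82, P2 = 254, P3 = 33, P4 = 58, P5 = 8

Only C2 changed, to 68. In CBC, a change in C_i garbles P_i and flips the same bit in P_{i+1}. Decrypting the received ciphertext:
P1: D(K, 196) = 26; 26 ⊕ 72 = 82.
P2: D(K, 68) = 58; 58 ⊕ 196 = 254.
P3: D(K, 57) = 101; 101 ⊕ 68 = 33.
P4: D(K, 160) = 3; 3 ⊕ 57 = 58.
P5: D(K, 14) = 168; 168 ⊕ 160 = 8.
Blocks that differ from the original plaintext: P2, P3.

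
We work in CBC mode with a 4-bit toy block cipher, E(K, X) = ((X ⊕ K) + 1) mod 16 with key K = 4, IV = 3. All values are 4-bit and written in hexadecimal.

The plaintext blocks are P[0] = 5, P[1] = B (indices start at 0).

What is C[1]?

CBC encryption: C_i = E(K, P_i ⊕ C_{i−1}), with C_{−1} = IV.
C[0]: P[0] ⊕ 3 = 6; E(K, 6) = 3.
C[1]: P[1] ⊕ 3 = 8; E(K, 8) = D.

C[1] = D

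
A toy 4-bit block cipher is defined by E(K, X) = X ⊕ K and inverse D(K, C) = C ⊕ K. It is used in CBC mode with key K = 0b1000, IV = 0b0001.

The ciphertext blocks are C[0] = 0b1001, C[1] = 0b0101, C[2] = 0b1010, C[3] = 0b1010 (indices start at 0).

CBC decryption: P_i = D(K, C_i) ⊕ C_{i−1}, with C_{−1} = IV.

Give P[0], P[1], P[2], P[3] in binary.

P[0]: D(K, 0b1001) = 0b0001; 0b0001 ⊕ 0b0001 = 0b0000.
P[1]: D(K, 0b0101) = 0b1101; 0b1101 ⊕ 0b1001 = 0b0100.
P[2]: D(K, 0b1010) = 0b0010; 0b0010 ⊕ 0b0101 = 0b0111.
P[3]: D(K, 0b1010) = 0b0010; 0b0010 ⊕ 0b1010 = 0b1000.

P[0] = 0b0000, P[1] = 0b0100, P[2] = 0b0111, P[3] = 0b1000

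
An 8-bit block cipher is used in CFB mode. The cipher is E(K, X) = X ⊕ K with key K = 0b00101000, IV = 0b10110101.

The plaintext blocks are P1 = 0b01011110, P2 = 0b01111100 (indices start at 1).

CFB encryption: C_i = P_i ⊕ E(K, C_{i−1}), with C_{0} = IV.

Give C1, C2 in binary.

C1: E(K, 0b10110101) = 0b10011101; 0b01011110 ⊕ 0b10011101 = 0b11000011.
C2: E(K, 0b11000011) = 0b11101011; 0b01111100 ⊕ 0b11101011 = 0b10010111.

C1 = 0b11000011, C2 = 0b10010111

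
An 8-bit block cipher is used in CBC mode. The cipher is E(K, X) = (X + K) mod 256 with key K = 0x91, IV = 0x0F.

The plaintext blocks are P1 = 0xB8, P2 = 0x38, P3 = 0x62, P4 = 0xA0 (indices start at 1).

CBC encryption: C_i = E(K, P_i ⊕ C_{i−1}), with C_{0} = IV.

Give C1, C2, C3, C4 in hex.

C1 = 0x48, C2 = 0x01, C3 = 0xF4, C4 = 0xE5

C1: P1 ⊕ 0x0F = 0xB7; E(K, 0xB7) = 0x48.
C2: P2 ⊕ 0x48 = 0x70; E(K, 0x70) = 0x01.
C3: P3 ⊕ 0x01 = 0x63; E(K, 0x63) = 0xF4.
C4: P4 ⊕ 0xF4 = 0x54; E(K, 0x54) = 0xE5.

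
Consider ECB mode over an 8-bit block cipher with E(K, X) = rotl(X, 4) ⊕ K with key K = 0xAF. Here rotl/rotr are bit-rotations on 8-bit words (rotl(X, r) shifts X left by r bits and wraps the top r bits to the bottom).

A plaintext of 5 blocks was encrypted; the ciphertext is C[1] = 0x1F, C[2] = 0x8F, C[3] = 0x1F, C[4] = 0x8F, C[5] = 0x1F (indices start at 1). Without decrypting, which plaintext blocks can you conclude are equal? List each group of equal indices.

ECB encrypts each block independently with the same key, so equal ciphertext blocks imply equal plaintext blocks.
C[1] = C[3] = C[5] = 0x1F, so P[1] = P[3] = P[5].
C[2] = C[4] = 0x8F, so P[2] = P[4].

P[1] = P[3] = P[5]; P[2] = P[4]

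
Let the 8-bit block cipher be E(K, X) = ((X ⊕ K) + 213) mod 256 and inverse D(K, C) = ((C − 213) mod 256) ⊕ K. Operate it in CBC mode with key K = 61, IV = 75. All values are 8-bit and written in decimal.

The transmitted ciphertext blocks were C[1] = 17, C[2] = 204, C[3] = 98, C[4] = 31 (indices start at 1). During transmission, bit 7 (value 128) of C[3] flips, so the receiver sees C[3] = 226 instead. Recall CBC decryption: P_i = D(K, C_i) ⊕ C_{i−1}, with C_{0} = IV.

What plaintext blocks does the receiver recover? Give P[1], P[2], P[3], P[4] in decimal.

Only C[3] changed, to 226. In CBC, a change in C_i garbles P_i and flips the same bit in P_{i+1}. Decrypting the received ciphertext:
P[1]: D(K, 17) = 1; 1 ⊕ 75 = 74.
P[2]: D(K, 204) = 202; 202 ⊕ 17 = 219.
P[3]: D(K, 226) = 48; 48 ⊕ 204 = 252.
P[4]: D(K, 31) = 119; 119 ⊕ 226 = 149.
Blocks that differ from the original plaintext: P[3], P[4].

P[1] = 74, P[2] = 219, P[3] = 252, P[4] = 149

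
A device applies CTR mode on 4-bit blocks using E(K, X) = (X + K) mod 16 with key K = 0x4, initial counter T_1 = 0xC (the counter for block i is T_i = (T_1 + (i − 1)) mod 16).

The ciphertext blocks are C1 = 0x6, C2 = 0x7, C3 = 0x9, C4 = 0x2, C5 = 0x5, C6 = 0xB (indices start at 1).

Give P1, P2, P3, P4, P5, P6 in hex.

P1 = 0x6, P2 = 0x6, P3 = 0xB, P4 = 0x1, P5 = 0x1, P6 = 0xE

CTR decryption: S_i = E(K, T_i) where T_i is the counter for block i; P_i = C_i ⊕ S_i.
P1: T = 0xC, S = E(K, T) = 0x0; 0x6 ⊕ 0x0 = 0x6.
P2: T = 0xD, S = E(K, T) = 0x1; 0x7 ⊕ 0x1 = 0x6.
P3: T = 0xE, S = E(K, T) = 0x2; 0x9 ⊕ 0x2 = 0xB.
P4: T = 0xF, S = E(K, T) = 0x3; 0x2 ⊕ 0x3 = 0x1.
P5: T = 0x0, S = E(K, T) = 0x4; 0x5 ⊕ 0x4 = 0x1.
P6: T = 0x1, S = E(K, T) = 0x5; 0xB ⊕ 0x5 = 0xE.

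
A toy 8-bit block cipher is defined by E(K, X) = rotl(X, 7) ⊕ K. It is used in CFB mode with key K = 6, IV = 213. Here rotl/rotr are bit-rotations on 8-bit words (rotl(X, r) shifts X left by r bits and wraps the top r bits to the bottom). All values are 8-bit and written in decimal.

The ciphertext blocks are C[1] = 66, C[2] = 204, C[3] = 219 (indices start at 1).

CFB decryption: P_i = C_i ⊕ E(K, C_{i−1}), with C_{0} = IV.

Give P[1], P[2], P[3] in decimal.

P[1] = 174, P[2] = 235, P[3] = 187

P[1]: E(K, 213) = 236; 66 ⊕ 236 = 174.
P[2]: E(K, 66) = 39; 204 ⊕ 39 = 235.
P[3]: E(K, 204) = 96; 219 ⊕ 96 = 187.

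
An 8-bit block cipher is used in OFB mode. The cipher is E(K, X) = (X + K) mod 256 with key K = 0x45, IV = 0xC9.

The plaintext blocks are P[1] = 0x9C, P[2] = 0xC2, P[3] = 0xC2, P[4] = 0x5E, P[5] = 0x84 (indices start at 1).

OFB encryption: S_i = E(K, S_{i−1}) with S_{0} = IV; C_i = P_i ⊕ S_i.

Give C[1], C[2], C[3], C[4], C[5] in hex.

C[1]: S = E(K, 0xC9) = 0x0E; 0x9C ⊕ 0x0E = 0x92.
C[2]: S = E(K, 0x0E) = 0x53; 0xC2 ⊕ 0x53 = 0x91.
C[3]: S = E(K, 0x53) = 0x98; 0xC2 ⊕ 0x98 = 0x5A.
C[4]: S = E(K, 0x98) = 0xDD; 0x5E ⊕ 0xDD = 0x83.
C[5]: S = E(K, 0xDD) = 0x22; 0x84 ⊕ 0x22 = 0xA6.

C[1] = 0x92, C[2] = 0x91, C[3] = 0x5A, C[4] = 0x83, C[5] = 0xA6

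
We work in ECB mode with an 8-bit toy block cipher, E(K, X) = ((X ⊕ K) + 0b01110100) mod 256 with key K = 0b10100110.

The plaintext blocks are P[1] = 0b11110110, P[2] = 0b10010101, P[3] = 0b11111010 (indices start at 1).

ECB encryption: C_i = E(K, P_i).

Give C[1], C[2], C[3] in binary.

C[1] = 0b11000100, C[2] = 0b10100111, C[3] = 0b11010000

C[1]: E(K, 0b11110110) = 0b11000100.
C[2]: E(K, 0b10010101) = 0b10100111.
C[3]: E(K, 0b11111010) = 0b11010000.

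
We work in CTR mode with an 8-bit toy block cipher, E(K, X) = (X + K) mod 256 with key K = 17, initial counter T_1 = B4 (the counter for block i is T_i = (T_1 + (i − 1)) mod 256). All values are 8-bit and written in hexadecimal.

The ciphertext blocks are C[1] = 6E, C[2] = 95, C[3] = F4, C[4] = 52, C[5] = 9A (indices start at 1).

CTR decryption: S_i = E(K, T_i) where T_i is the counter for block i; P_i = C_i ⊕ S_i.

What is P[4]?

P[4]: T = B7, S = E(K, T) = CE; 52 ⊕ CE = 9C.

P[4] = 9C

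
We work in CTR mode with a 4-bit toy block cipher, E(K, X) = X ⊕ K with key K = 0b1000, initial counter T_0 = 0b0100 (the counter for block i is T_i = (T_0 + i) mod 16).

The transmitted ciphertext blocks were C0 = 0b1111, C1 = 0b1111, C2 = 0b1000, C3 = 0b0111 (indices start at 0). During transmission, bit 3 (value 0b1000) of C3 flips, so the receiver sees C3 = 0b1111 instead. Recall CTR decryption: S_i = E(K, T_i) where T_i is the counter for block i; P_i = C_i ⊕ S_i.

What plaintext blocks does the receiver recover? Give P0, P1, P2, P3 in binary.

Only C3 changed, to 0b1111. In CTR, a change in C_i flips the same bit in P_i only; the keystream is unaffected. Decrypting the received ciphertext:
P0: T = 0b0100, S = E(K, T) = 0b1100; 0b1111 ⊕ 0b1100 = 0b0011.
P1: T = 0b0101, S = E(K, T) = 0b1101; 0b1111 ⊕ 0b1101 = 0b0010.
P2: T = 0b0110, S = E(K, T) = 0b1110; 0b1000 ⊕ 0b1110 = 0b0110.
P3: T = 0b0111, S = E(K, T) = 0b1111; 0b1111 ⊕ 0b1111 = 0b0000.
Blocks that differ from the original plaintext: P3.

P0 = 0b0011, P1 = 0b0010, P2 = 0b0110, P3 = 0b0000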